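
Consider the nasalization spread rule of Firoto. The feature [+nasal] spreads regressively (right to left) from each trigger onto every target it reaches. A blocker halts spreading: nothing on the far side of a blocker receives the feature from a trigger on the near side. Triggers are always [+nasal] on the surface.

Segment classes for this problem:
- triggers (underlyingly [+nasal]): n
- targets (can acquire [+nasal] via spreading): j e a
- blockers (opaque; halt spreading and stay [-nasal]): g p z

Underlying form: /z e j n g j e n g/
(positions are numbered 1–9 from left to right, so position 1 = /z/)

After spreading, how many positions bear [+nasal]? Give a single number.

6

From /n/ at 4 leftward: 3 /j/ → [+nasal]; 2 /e/ → [+nasal]; 1 /z/ blocks.
From /n/ at 8 leftward: 7 /e/ → [+nasal]; 6 /j/ → [+nasal]; 5 /g/ blocks.
[+nasal] positions on the surface: 2 3 4 6 7 8.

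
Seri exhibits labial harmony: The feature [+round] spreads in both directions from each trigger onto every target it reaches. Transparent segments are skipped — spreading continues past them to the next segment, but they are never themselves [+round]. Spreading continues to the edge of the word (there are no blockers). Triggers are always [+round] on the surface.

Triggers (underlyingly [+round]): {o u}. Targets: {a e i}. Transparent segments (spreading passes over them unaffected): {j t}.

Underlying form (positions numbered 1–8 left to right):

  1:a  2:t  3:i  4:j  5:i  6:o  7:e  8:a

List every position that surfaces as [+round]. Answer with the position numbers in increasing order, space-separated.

1 3 5 6 7 8

From /o/ at 6 rightward: 7 /e/ → [+round]; 8 /a/ → [+round]; word edge.
From /o/ at 6 leftward: 5 /i/ → [+round]; 4 /j/ transparent; 3 /i/ → [+round]; 2 /t/ transparent; 1 /a/ → [+round]; word edge.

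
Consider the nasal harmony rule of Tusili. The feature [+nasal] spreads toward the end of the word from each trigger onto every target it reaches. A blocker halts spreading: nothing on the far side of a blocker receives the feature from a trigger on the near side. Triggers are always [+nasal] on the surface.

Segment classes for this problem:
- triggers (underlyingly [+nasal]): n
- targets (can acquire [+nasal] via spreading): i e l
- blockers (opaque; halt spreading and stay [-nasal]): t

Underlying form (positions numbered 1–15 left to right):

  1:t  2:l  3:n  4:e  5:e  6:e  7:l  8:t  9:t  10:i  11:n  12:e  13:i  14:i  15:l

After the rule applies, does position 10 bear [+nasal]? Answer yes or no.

no

From /n/ at 3 rightward: 4 /e/ → [+nasal]; 5 /e/ → [+nasal]; 6 /e/ → [+nasal]; 7 /l/ → [+nasal]; 8 /t/ blocks.
From /n/ at 11 rightward: 12 /e/ → [+nasal]; 13 /i/ → [+nasal]; 14 /i/ → [+nasal]; 15 /l/ → [+nasal]; word edge.
Targets with no active source: positions 2 10 stay [-nasal].
[+nasal] positions on the surface: 3 4 5 6 7 11 12 13 14 15.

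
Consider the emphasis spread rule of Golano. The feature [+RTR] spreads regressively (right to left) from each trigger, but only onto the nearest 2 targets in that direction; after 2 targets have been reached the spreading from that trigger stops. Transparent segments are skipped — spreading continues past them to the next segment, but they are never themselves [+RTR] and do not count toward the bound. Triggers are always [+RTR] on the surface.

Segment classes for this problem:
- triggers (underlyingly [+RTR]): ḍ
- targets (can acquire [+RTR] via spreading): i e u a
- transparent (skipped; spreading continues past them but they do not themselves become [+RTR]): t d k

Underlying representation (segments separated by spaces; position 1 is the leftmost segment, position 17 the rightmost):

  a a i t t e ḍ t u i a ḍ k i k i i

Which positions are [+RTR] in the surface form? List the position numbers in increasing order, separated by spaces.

From /ḍ/ at 7 leftward: 6 /e/ → [+RTR]; 5 /t/ transparent; 4 /t/ transparent; 3 /i/ → [+RTR]; bound reached.
From /ḍ/ at 12 leftward: 11 /a/ → [+RTR]; 10 /i/ → [+RTR]; bound reached.
Targets with no active source: positions 1 2 9 14 16 17 stay [-emphatic].

3 6 7 10 11 12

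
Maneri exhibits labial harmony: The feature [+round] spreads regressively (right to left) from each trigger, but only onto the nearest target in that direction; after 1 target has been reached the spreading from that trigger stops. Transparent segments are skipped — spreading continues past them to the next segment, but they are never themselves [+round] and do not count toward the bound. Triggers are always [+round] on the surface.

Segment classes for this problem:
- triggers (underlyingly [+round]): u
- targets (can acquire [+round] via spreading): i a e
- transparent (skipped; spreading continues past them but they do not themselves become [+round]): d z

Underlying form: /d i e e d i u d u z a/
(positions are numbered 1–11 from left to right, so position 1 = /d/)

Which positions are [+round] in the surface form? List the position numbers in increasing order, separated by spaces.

From /u/ at 7 leftward: 6 /i/ → [+round]; bound reached.
From /u/ at 9 leftward: 8 /d/ transparent; 7 /u/ is itself a trigger — this domain ends here.
Targets with no active source: positions 2 3 4 11 stay [-round].

6 7 9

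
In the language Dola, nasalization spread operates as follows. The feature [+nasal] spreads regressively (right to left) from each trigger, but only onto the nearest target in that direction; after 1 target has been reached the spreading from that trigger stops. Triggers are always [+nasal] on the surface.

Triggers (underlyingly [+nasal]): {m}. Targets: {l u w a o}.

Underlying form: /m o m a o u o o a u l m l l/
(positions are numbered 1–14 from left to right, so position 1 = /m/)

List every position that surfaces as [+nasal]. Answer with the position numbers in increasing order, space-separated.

1 2 3 11 12

From /m/ at 1 leftward: word edge.
From /m/ at 3 leftward: 2 /o/ → [+nasal]; bound reached.
From /m/ at 12 leftward: 11 /l/ → [+nasal]; bound reached.
Targets with no active source: positions 4 5 6 7 8 9 10 13 14 stay [-nasal].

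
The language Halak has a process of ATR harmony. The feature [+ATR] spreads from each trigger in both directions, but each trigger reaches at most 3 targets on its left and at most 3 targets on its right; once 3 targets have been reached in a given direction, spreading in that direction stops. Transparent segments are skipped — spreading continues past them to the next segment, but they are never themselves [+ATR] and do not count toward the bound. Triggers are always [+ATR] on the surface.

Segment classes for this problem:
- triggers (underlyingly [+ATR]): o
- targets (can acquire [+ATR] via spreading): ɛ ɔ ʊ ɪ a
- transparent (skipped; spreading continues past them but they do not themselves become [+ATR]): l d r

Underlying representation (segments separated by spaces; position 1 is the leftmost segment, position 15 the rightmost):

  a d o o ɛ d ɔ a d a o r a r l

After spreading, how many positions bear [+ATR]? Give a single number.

9

From /o/ at 3 rightward: 4 /o/ is itself a trigger — this domain ends here.
From /o/ at 3 leftward: 2 /d/ transparent; 1 /a/ → [+ATR]; word edge.
From /o/ at 4 rightward: 5 /ɛ/ → [+ATR]; 6 /d/ transparent; 7 /ɔ/ → [+ATR]; 8 /a/ → [+ATR]; bound reached.
From /o/ at 4 leftward: 3 /o/ is itself a trigger — this domain ends here.
From /o/ at 11 rightward: 12 /r/ transparent; 13 /a/ → [+ATR]; 14 /r/ transparent; 15 /l/ transparent; word edge.
From /o/ at 11 leftward: 10 /a/ → [+ATR]; 9 /d/ transparent; 8 /a/ → [+ATR]; 7 /ɔ/ → [+ATR]; bound reached.
[+ATR] positions on the surface: 1 3 4 5 7 8 10 11 13.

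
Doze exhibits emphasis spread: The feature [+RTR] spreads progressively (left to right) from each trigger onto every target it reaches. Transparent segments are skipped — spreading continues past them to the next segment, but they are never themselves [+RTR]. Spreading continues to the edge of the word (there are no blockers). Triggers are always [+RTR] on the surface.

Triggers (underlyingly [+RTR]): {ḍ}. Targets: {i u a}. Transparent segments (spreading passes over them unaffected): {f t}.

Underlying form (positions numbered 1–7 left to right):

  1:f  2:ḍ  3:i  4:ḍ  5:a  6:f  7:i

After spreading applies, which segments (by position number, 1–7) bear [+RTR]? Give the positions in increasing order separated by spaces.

2 3 4 5 7

From /ḍ/ at 2 rightward: 3 /i/ → [+RTR]; 4 /ḍ/ is itself a trigger — this domain ends here.
From /ḍ/ at 4 rightward: 5 /a/ → [+RTR]; 6 /f/ transparent; 7 /i/ → [+RTR]; word edge.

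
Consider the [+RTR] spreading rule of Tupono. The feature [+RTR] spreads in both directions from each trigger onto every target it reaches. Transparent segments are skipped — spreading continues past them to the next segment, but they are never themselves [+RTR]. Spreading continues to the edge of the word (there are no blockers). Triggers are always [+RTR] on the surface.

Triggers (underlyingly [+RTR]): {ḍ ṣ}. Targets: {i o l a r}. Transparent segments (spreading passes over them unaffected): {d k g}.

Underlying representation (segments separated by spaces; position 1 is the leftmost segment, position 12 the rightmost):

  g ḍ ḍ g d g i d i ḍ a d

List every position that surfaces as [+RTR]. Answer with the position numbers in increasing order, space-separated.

From /ḍ/ at 2 rightward: 3 /ḍ/ is itself a trigger — this domain ends here.
From /ḍ/ at 2 leftward: 1 /g/ transparent; word edge.
From /ḍ/ at 3 rightward: 4 /g/ transparent; 5 /d/ transparent; 6 /g/ transparent; 7 /i/ → [+RTR]; 8 /d/ transparent; 9 /i/ → [+RTR]; 10 /ḍ/ is itself a trigger — this domain ends here.
From /ḍ/ at 3 leftward: 2 /ḍ/ is itself a trigger — this domain ends here.
From /ḍ/ at 10 rightward: 11 /a/ → [+RTR]; 12 /d/ transparent; word edge.
From /ḍ/ at 10 leftward: 9 /i/ → [+RTR]; 8 /d/ transparent; 7 /i/ → [+RTR]; 6 /g/ transparent; 5 /d/ transparent; 4 /g/ transparent; 3 /ḍ/ is itself a trigger — this domain ends here.

2 3 7 9 10 11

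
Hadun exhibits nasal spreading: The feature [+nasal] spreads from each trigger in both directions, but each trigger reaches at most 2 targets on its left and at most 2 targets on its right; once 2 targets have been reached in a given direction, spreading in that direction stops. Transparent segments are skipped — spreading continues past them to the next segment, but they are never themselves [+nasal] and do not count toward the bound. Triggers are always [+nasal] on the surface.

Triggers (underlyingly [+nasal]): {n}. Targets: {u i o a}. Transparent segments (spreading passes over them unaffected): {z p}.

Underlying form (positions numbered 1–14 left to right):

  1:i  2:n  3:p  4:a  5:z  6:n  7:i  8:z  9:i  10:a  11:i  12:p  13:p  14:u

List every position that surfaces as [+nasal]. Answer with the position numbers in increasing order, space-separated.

1 2 4 6 7 9

From /n/ at 2 rightward: 3 /p/ transparent; 4 /a/ → [+nasal]; 5 /z/ transparent; 6 /n/ is itself a trigger — this domain ends here.
From /n/ at 2 leftward: 1 /i/ → [+nasal]; word edge.
From /n/ at 6 rightward: 7 /i/ → [+nasal]; 8 /z/ transparent; 9 /i/ → [+nasal]; bound reached.
From /n/ at 6 leftward: 5 /z/ transparent; 4 /a/ → [+nasal]; 3 /p/ transparent; 2 /n/ is itself a trigger — this domain ends here.
Targets with no active source: positions 10 11 14 stay [-nasal].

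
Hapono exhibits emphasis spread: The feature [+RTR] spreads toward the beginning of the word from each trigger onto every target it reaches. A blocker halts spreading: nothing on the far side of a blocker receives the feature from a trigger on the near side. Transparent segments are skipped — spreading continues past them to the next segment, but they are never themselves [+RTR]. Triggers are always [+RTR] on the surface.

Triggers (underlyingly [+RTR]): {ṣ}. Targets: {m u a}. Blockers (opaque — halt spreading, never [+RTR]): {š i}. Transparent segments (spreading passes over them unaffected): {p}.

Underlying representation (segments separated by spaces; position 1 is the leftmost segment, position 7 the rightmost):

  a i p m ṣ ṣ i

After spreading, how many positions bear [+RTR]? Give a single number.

From /ṣ/ at 5 leftward: 4 /m/ → [+RTR]; 3 /p/ transparent; 2 /i/ blocks.
From /ṣ/ at 6 leftward: 5 /ṣ/ is itself a trigger — this domain ends here.
Target with no active source: position 1 stays [-emphatic].
[+RTR] positions on the surface: 4 5 6.

3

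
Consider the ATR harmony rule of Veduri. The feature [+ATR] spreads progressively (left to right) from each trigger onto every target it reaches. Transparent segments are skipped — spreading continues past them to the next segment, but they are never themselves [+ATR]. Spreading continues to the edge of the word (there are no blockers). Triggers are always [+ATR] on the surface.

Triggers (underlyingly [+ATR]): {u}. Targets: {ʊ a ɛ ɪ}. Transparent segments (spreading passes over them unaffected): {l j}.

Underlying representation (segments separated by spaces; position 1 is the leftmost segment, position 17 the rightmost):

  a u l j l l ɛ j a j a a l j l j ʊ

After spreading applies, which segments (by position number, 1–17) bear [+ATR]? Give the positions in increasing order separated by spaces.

From /u/ at 2 rightward: 3 /l/ transparent; 4 /j/ transparent; 5 /l/ transparent; 6 /l/ transparent; 7 /ɛ/ → [+ATR]; 8 /j/ transparent; 9 /a/ → [+ATR]; 10 /j/ transparent; 11 /a/ → [+ATR]; 12 /a/ → [+ATR]; 13 /l/ transparent; 14 /j/ transparent; 15 /l/ transparent; 16 /j/ transparent; 17 /ʊ/ → [+ATR]; word edge.
Target with no active source: position 1 stays [-ATR].

2 7 9 11 12 17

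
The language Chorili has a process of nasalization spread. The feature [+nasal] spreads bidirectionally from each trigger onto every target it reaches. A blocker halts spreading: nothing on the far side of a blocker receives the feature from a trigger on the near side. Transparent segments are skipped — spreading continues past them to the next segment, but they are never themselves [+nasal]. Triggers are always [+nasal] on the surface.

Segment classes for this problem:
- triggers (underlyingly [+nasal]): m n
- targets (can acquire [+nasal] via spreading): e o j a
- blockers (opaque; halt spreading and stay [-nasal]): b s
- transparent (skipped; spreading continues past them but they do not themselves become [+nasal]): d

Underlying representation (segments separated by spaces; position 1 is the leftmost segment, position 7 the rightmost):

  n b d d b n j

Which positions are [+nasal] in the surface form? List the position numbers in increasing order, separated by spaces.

1 6 7

From /n/ at 1 rightward: 2 /b/ blocks.
From /n/ at 1 leftward: word edge.
From /n/ at 6 rightward: 7 /j/ → [+nasal]; word edge.
From /n/ at 6 leftward: 5 /b/ blocks.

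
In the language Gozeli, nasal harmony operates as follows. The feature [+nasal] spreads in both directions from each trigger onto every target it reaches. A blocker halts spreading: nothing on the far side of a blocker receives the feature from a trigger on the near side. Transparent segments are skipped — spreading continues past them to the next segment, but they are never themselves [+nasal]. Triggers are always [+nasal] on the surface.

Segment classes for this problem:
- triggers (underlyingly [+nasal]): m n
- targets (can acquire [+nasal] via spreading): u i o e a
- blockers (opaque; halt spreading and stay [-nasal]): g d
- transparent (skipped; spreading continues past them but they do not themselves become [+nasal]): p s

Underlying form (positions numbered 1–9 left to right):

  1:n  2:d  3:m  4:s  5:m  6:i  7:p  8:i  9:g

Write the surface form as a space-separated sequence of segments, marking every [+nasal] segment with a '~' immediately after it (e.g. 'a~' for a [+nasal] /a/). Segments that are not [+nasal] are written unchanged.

n~ d m~ s m~ i~ p i~ g

From /n/ at 1 rightward: 2 /d/ blocks.
From /n/ at 1 leftward: word edge.
From /m/ at 3 rightward: 4 /s/ transparent; 5 /m/ is itself a trigger — this domain ends here.
From /m/ at 3 leftward: 2 /d/ blocks.
From /m/ at 5 rightward: 6 /i/ → [+nasal]; 7 /p/ transparent; 8 /i/ → [+nasal]; 9 /g/ blocks.
From /m/ at 5 leftward: 4 /s/ transparent; 3 /m/ is itself a trigger — this domain ends here.
[+nasal] positions on the surface: 1 3 5 6 8.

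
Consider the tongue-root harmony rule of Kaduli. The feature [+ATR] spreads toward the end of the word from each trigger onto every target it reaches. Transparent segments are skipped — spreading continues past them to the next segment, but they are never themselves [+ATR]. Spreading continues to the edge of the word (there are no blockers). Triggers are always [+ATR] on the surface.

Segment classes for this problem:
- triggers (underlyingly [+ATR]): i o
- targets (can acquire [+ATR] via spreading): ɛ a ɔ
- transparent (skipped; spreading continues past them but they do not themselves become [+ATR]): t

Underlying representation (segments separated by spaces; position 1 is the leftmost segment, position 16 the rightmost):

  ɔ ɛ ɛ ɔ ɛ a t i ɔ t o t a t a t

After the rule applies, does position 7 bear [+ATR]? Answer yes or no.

From /i/ at 8 rightward: 9 /ɔ/ → [+ATR]; 10 /t/ transparent; 11 /o/ is itself a trigger — this domain ends here.
From /o/ at 11 rightward: 12 /t/ transparent; 13 /a/ → [+ATR]; 14 /t/ transparent; 15 /a/ → [+ATR]; 16 /t/ transparent; word edge.
Targets with no active source: positions 1 2 3 4 5 6 stay [-ATR].
[+ATR] positions on the surface: 8 9 11 13 15.

no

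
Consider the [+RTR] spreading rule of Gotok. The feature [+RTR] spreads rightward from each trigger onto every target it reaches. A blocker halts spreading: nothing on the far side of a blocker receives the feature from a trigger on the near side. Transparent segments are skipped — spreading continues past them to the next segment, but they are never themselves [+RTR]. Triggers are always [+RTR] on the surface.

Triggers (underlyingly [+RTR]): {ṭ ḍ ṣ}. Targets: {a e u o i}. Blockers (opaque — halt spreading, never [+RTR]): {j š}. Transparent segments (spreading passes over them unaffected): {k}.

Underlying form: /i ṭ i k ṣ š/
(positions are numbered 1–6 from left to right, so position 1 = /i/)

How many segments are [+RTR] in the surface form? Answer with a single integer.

From /ṭ/ at 2 rightward: 3 /i/ → [+RTR]; 4 /k/ transparent; 5 /ṣ/ is itself a trigger — this domain ends here.
From /ṣ/ at 5 rightward: 6 /š/ blocks.
Target with no active source: position 1 stays [-emphatic].
[+RTR] positions on the surface: 2 3 5.

3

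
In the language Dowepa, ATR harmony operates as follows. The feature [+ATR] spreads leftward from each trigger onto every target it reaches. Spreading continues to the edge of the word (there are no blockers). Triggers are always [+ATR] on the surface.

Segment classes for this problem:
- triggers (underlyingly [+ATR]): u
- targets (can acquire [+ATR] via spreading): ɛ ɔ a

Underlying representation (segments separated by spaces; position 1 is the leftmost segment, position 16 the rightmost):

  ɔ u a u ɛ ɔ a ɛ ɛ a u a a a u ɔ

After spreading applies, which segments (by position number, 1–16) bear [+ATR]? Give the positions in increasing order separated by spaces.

1 2 3 4 5 6 7 8 9 10 11 12 13 14 15

From /u/ at 2 leftward: 1 /ɔ/ → [+ATR]; word edge.
From /u/ at 4 leftward: 3 /a/ → [+ATR]; 2 /u/ is itself a trigger — this domain ends here.
From /u/ at 11 leftward: 10 /a/ → [+ATR]; 9 /ɛ/ → [+ATR]; 8 /ɛ/ → [+ATR]; 7 /a/ → [+ATR]; 6 /ɔ/ → [+ATR]; 5 /ɛ/ → [+ATR]; 4 /u/ is itself a trigger — this domain ends here.
From /u/ at 15 leftward: 14 /a/ → [+ATR]; 13 /a/ → [+ATR]; 12 /a/ → [+ATR]; 11 /u/ is itself a trigger — this domain ends here.
Target with no active source: position 16 stays [-ATR].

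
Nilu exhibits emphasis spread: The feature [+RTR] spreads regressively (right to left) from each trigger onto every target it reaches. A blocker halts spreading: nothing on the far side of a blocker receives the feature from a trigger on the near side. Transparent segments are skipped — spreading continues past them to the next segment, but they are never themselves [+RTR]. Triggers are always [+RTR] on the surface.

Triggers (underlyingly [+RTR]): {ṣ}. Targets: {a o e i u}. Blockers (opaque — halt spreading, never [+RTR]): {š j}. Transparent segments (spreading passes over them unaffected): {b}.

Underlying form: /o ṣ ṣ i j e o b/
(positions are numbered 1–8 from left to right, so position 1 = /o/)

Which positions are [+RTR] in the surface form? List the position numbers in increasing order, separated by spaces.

From /ṣ/ at 2 leftward: 1 /o/ → [+RTR]; word edge.
From /ṣ/ at 3 leftward: 2 /ṣ/ is itself a trigger — this domain ends here.
Targets with no active source: positions 4 6 7 stay [-emphatic].

1 2 3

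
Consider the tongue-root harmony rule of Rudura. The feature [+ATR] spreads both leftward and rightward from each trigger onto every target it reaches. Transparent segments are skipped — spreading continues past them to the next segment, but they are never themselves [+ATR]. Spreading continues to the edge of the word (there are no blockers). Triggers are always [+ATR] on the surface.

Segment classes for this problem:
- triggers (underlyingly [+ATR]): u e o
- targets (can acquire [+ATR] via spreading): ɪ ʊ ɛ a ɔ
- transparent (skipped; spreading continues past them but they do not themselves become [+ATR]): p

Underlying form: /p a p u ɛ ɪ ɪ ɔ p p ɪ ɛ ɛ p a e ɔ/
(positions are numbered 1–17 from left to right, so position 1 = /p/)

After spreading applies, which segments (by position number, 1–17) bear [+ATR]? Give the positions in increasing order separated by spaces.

From /u/ at 4 rightward: 5 /ɛ/ → [+ATR]; 6 /ɪ/ → [+ATR]; 7 /ɪ/ → [+ATR]; 8 /ɔ/ → [+ATR]; 9 /p/ transparent; 10 /p/ transparent; 11 /ɪ/ → [+ATR]; 12 /ɛ/ → [+ATR]; 13 /ɛ/ → [+ATR]; 14 /p/ transparent; 15 /a/ → [+ATR]; 16 /e/ is itself a trigger — this domain ends here.
From /u/ at 4 leftward: 3 /p/ transparent; 2 /a/ → [+ATR]; 1 /p/ transparent; word edge.
From /e/ at 16 rightward: 17 /ɔ/ → [+ATR]; word edge.
From /e/ at 16 leftward: 15 /a/ → [+ATR]; 14 /p/ transparent; 13 /ɛ/ → [+ATR]; 12 /ɛ/ → [+ATR]; 11 /ɪ/ → [+ATR]; 10 /p/ transparent; 9 /p/ transparent; 8 /ɔ/ → [+ATR]; 7 /ɪ/ → [+ATR]; 6 /ɪ/ → [+ATR]; 5 /ɛ/ → [+ATR]; 4 /u/ is itself a trigger — this domain ends here.

2 4 5 6 7 8 11 12 13 15 16 17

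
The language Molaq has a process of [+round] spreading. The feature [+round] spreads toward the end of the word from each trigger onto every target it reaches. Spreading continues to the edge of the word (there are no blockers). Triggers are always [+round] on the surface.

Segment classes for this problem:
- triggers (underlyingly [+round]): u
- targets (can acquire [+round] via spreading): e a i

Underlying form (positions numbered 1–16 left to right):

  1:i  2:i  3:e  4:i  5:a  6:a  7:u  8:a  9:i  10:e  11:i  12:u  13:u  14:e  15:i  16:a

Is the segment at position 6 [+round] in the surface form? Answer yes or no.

no

From /u/ at 7 rightward: 8 /a/ → [+round]; 9 /i/ → [+round]; 10 /e/ → [+round]; 11 /i/ → [+round]; 12 /u/ is itself a trigger — this domain ends here.
From /u/ at 12 rightward: 13 /u/ is itself a trigger — this domain ends here.
From /u/ at 13 rightward: 14 /e/ → [+round]; 15 /i/ → [+round]; 16 /a/ → [+round]; word edge.
Targets with no active source: positions 1 2 3 4 5 6 stay [-round].
[+round] positions on the surface: 7 8 9 10 11 12 13 14 15 16.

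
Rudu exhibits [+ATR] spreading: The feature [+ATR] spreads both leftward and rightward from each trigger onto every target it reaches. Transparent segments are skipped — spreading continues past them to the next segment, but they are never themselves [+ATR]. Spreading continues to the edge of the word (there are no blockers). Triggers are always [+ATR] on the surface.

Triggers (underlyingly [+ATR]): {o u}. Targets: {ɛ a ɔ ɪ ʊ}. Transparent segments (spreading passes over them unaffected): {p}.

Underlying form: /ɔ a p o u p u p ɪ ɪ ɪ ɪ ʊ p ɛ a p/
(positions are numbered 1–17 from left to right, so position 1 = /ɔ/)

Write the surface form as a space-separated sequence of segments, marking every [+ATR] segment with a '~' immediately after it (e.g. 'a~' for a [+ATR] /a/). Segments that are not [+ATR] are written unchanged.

ɔ~ a~ p o~ u~ p u~ p ɪ~ ɪ~ ɪ~ ɪ~ ʊ~ p ɛ~ a~ p

From /o/ at 4 rightward: 5 /u/ is itself a trigger — this domain ends here.
From /o/ at 4 leftward: 3 /p/ transparent; 2 /a/ → [+ATR]; 1 /ɔ/ → [+ATR]; word edge.
From /u/ at 5 rightward: 6 /p/ transparent; 7 /u/ is itself a trigger — this domain ends here.
From /u/ at 5 leftward: 4 /o/ is itself a trigger — this domain ends here.
From /u/ at 7 rightward: 8 /p/ transparent; 9 /ɪ/ → [+ATR]; 10 /ɪ/ → [+ATR]; 11 /ɪ/ → [+ATR]; 12 /ɪ/ → [+ATR]; 13 /ʊ/ → [+ATR]; 14 /p/ transparent; 15 /ɛ/ → [+ATR]; 16 /a/ → [+ATR]; 17 /p/ transparent; word edge.
From /u/ at 7 leftward: 6 /p/ transparent; 5 /u/ is itself a trigger — this domain ends here.
[+ATR] positions on the surface: 1 2 4 5 7 9 10 11 12 13 15 16.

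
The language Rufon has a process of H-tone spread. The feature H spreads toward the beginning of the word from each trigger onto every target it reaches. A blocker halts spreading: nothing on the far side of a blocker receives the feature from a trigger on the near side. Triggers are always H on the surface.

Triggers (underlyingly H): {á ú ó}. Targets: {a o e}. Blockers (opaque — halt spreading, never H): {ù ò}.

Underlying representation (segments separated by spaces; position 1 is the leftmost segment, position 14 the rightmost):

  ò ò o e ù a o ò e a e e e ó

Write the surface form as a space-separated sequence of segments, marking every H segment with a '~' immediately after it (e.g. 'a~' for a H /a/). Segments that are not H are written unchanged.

ò ò o e ù a o ò e~ a~ e~ e~ e~ ó~

From /ó/ at 14 leftward: 13 /e/ → H; 12 /e/ → H; 11 /e/ → H; 10 /a/ → H; 9 /e/ → H; 8 /ò/ blocks.
Targets with no active source: positions 3 4 6 7 stay [-high tone].
H positions on the surface: 9 10 11 12 13 14.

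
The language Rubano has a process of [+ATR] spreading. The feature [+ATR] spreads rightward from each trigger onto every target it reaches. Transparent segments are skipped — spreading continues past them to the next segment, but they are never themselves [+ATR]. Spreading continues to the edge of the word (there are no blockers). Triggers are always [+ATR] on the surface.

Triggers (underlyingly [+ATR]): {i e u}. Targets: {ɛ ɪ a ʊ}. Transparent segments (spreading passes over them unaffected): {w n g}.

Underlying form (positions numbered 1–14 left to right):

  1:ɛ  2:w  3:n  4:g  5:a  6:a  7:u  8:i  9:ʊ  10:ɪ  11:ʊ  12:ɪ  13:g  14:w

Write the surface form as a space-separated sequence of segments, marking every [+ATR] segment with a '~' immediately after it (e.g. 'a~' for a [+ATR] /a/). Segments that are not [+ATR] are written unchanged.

ɛ w n g a a u~ i~ ʊ~ ɪ~ ʊ~ ɪ~ g w

From /u/ at 7 rightward: 8 /i/ is itself a trigger — this domain ends here.
From /i/ at 8 rightward: 9 /ʊ/ → [+ATR]; 10 /ɪ/ → [+ATR]; 11 /ʊ/ → [+ATR]; 12 /ɪ/ → [+ATR]; 13 /g/ transparent; 14 /w/ transparent; word edge.
Targets with no active source: positions 1 5 6 stay [-ATR].
[+ATR] positions on the surface: 7 8 9 10 11 12.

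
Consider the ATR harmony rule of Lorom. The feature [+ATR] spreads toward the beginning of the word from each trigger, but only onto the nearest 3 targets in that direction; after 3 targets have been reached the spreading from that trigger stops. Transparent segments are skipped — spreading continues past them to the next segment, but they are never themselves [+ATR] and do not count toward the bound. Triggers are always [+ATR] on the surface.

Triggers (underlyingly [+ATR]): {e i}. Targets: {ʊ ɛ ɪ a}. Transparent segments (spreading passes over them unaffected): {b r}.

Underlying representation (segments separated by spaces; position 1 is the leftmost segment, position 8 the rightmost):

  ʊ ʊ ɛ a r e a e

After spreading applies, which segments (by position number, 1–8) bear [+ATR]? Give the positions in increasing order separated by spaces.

From /e/ at 6 leftward: 5 /r/ transparent; 4 /a/ → [+ATR]; 3 /ɛ/ → [+ATR]; 2 /ʊ/ → [+ATR]; bound reached.
From /e/ at 8 leftward: 7 /a/ → [+ATR]; 6 /e/ is itself a trigger — this domain ends here.
Target with no active source: position 1 stays [-ATR].

2 3 4 6 7 8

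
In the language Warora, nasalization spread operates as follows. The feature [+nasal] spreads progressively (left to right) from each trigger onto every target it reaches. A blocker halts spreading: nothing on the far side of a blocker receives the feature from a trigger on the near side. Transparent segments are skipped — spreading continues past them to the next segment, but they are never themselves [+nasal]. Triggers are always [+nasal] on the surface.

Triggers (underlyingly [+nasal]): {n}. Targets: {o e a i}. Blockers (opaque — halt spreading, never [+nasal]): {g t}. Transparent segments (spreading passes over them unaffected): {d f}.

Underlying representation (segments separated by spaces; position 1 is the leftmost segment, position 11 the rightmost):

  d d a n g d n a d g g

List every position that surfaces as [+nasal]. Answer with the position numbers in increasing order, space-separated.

4 7 8

From /n/ at 4 rightward: 5 /g/ blocks.
From /n/ at 7 rightward: 8 /a/ → [+nasal]; 9 /d/ transparent; 10 /g/ blocks.
Target with no active source: position 3 stays [-nasal].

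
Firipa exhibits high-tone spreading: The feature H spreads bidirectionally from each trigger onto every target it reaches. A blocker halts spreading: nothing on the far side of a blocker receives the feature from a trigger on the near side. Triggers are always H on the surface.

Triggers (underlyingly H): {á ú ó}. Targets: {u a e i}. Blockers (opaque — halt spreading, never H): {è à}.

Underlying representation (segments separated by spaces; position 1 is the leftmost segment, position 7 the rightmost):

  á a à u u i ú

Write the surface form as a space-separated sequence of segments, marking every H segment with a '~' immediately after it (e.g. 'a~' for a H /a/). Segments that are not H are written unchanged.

á~ a~ à u~ u~ i~ ú~

From /á/ at 1 rightward: 2 /a/ → H; 3 /à/ blocks.
From /á/ at 1 leftward: word edge.
From /ú/ at 7 rightward: word edge.
From /ú/ at 7 leftward: 6 /i/ → H; 5 /u/ → H; 4 /u/ → H; 3 /à/ blocks.
H positions on the surface: 1 2 4 5 6 7.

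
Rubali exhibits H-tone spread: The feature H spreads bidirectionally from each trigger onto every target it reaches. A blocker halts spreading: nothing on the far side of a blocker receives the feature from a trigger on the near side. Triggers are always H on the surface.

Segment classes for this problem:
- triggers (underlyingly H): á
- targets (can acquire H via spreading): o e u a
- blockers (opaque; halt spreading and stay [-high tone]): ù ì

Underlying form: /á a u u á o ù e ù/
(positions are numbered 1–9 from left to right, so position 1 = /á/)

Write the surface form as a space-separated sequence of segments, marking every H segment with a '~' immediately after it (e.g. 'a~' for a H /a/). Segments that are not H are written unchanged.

á~ a~ u~ u~ á~ o~ ù e ù

From /á/ at 1 rightward: 2 /a/ → H; 3 /u/ → H; 4 /u/ → H; 5 /á/ is itself a trigger — this domain ends here.
From /á/ at 1 leftward: word edge.
From /á/ at 5 rightward: 6 /o/ → H; 7 /ù/ blocks.
From /á/ at 5 leftward: 4 /u/ → H; 3 /u/ → H; 2 /a/ → H; 1 /á/ is itself a trigger — this domain ends here.
Target with no active source: position 8 stays [-high tone].
H positions on the surface: 1 2 3 4 5 6.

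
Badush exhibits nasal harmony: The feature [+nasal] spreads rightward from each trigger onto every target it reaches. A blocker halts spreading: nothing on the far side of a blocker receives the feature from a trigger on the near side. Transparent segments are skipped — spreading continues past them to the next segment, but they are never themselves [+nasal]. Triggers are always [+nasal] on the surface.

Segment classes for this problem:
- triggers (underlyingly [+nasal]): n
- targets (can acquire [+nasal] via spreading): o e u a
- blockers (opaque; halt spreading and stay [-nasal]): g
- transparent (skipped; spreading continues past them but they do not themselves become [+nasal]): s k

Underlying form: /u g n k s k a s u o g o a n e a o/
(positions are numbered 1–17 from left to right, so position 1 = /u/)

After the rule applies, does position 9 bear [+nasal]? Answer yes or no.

From /n/ at 3 rightward: 4 /k/ transparent; 5 /s/ transparent; 6 /k/ transparent; 7 /a/ → [+nasal]; 8 /s/ transparent; 9 /u/ → [+nasal]; 10 /o/ → [+nasal]; 11 /g/ blocks.
From /n/ at 14 rightward: 15 /e/ → [+nasal]; 16 /a/ → [+nasal]; 17 /o/ → [+nasal]; word edge.
Targets with no active source: positions 1 12 13 stay [-nasal].
[+nasal] positions on the surface: 3 7 9 10 14 15 16 17.

yes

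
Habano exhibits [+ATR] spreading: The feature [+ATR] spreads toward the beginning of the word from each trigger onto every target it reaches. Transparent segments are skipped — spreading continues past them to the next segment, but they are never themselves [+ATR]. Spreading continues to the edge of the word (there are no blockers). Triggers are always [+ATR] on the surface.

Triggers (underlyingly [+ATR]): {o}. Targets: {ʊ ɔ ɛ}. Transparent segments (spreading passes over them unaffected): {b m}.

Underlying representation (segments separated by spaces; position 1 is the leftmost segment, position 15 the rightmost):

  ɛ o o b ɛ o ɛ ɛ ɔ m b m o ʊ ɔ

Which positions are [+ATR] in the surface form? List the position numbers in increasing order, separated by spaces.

From /o/ at 2 leftward: 1 /ɛ/ → [+ATR]; word edge.
From /o/ at 3 leftward: 2 /o/ is itself a trigger — this domain ends here.
From /o/ at 6 leftward: 5 /ɛ/ → [+ATR]; 4 /b/ transparent; 3 /o/ is itself a trigger — this domain ends here.
From /o/ at 13 leftward: 12 /m/ transparent; 11 /b/ transparent; 10 /m/ transparent; 9 /ɔ/ → [+ATR]; 8 /ɛ/ → [+ATR]; 7 /ɛ/ → [+ATR]; 6 /o/ is itself a trigger — this domain ends here.
Targets with no active source: positions 14 15 stay [-ATR].

1 2 3 5 6 7 8 9 13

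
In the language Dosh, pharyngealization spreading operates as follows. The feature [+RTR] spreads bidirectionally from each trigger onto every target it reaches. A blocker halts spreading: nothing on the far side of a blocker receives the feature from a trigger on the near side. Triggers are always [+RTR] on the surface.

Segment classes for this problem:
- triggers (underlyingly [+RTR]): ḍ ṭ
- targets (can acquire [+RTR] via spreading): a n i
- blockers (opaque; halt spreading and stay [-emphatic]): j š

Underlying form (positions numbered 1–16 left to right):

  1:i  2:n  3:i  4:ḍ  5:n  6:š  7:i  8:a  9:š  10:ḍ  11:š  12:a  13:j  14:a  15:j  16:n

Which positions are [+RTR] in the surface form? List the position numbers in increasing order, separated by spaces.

From /ḍ/ at 4 rightward: 5 /n/ → [+RTR]; 6 /š/ blocks.
From /ḍ/ at 4 leftward: 3 /i/ → [+RTR]; 2 /n/ → [+RTR]; 1 /i/ → [+RTR]; word edge.
From /ḍ/ at 10 rightward: 11 /š/ blocks.
From /ḍ/ at 10 leftward: 9 /š/ blocks.
Targets with no active source: positions 7 8 12 14 16 stay [-emphatic].

1 2 3 4 5 10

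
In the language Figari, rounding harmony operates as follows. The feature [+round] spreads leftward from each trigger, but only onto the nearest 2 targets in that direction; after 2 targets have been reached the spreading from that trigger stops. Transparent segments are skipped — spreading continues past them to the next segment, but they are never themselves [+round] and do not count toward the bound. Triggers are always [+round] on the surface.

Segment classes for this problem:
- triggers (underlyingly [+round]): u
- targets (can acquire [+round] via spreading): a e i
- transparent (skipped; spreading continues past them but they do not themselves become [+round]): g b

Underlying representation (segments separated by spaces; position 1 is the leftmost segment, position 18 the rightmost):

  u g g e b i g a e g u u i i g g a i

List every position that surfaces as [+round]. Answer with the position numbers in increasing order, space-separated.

From /u/ at 1 leftward: word edge.
From /u/ at 11 leftward: 10 /g/ transparent; 9 /e/ → [+round]; 8 /a/ → [+round]; bound reached.
From /u/ at 12 leftward: 11 /u/ is itself a trigger — this domain ends here.
Targets with no active source: positions 4 6 13 14 17 18 stay [-round].

1 8 9 11 12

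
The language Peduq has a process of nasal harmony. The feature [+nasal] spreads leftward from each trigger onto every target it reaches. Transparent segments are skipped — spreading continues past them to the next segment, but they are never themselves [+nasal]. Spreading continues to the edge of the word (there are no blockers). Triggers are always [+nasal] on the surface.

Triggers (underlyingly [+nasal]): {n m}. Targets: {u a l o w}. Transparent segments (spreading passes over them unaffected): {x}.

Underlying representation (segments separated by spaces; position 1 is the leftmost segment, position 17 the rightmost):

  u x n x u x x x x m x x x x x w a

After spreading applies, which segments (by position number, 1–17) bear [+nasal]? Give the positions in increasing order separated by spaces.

From /n/ at 3 leftward: 2 /x/ transparent; 1 /u/ → [+nasal]; word edge.
From /m/ at 10 leftward: 9 /x/ transparent; 8 /x/ transparent; 7 /x/ transparent; 6 /x/ transparent; 5 /u/ → [+nasal]; 4 /x/ transparent; 3 /n/ is itself a trigger — this domain ends here.
Targets with no active source: positions 16 17 stay [-nasal].

1 3 5 10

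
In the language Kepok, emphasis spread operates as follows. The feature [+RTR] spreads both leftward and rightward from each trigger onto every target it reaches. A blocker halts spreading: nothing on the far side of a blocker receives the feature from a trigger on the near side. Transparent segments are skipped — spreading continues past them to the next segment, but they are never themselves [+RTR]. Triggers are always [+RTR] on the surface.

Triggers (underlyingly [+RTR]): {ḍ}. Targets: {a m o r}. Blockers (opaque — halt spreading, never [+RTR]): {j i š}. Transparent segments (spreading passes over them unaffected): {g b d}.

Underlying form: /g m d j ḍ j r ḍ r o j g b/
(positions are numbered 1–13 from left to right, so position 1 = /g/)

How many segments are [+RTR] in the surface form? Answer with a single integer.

5

From /ḍ/ at 5 rightward: 6 /j/ blocks.
From /ḍ/ at 5 leftward: 4 /j/ blocks.
From /ḍ/ at 8 rightward: 9 /r/ → [+RTR]; 10 /o/ → [+RTR]; 11 /j/ blocks.
From /ḍ/ at 8 leftward: 7 /r/ → [+RTR]; 6 /j/ blocks.
Target with no active source: position 2 stays [-emphatic].
[+RTR] positions on the surface: 5 7 8 9 10.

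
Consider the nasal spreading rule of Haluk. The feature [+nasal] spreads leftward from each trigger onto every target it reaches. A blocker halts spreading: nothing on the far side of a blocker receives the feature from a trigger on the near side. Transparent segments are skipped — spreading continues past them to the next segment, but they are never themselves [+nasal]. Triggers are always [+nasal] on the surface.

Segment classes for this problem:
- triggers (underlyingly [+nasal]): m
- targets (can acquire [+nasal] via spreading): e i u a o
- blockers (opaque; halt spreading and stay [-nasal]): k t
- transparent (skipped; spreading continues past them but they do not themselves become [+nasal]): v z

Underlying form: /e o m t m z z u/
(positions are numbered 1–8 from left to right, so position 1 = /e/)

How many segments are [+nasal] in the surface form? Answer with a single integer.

From /m/ at 3 leftward: 2 /o/ → [+nasal]; 1 /e/ → [+nasal]; word edge.
From /m/ at 5 leftward: 4 /t/ blocks.
Target with no active source: position 8 stays [-nasal].
[+nasal] positions on the surface: 1 2 3 5.

4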